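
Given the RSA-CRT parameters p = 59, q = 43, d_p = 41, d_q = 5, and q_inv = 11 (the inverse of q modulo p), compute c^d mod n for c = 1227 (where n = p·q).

m₁ = c^(d_p) mod p: c ≡ 47 (mod 59), and 47^41 mod 59 = 23.
m₂ = c^(d_q) mod q: c ≡ 23 (mod 43), and 23^5 mod 43 = 17.
h = q_inv·(m₁ − m₂) mod p = 11·(23 − 17) mod 59 = 7.
m = m₂ + h·q = 17 + 7·43 = 318.

318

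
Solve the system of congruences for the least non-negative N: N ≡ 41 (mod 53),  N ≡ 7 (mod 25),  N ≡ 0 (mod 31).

The moduli are pairwise coprime; M = 53·25·31 = 41075.
M/53 = 775; 775 ≡ 33 (mod 53); 33·45 ≡ 1, so inverse 45.
M/25 = 1643; 1643 ≡ 18 (mod 25); 18·7 ≡ 1, so inverse 7.
M/31 = 1325; 1325 ≡ 23 (mod 31); 23·27 ≡ 1, so inverse 27.
N ≡ 41·775·45 + 7·1643·7 + 0·1325·27 = 1510382.
1510382 mod 41075 = 31682.

31682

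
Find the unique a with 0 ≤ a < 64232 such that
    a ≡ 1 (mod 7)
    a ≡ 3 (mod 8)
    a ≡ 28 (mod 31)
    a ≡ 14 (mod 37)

44451

The moduli are pairwise coprime; N = 7·8·31·37 = 64232.
N/7 = 9176; 9176 ≡ 6 (mod 7); 6·6 ≡ 1, so inverse 6.
N/8 = 8029; 8029 ≡ 5 (mod 8); 5·5 ≡ 1, so inverse 5.
N/31 = 2072; 2072 ≡ 26 (mod 31); 26·6 ≡ 1, so inverse 6.
N/37 = 1736; 1736 ≡ 34 (mod 37); 34·12 ≡ 1, so inverse 12.
a ≡ 1·9176·6 + 3·8029·5 + 28·2072·6 + 14·1736·12 = 815235.
815235 mod 64232 = 44451.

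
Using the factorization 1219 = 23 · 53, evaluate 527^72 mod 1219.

Mod 23: 527 ≡ 21; by Fermat, exponent reduces to 72 mod 22 = 6; 21^6 ≡ 18 (mod 23).
Mod 53: 527 ≡ 50; by Fermat, exponent reduces to 72 mod 52 = 20; 50^20 ≡ 49 (mod 53).
Combine by CRT: x ≡ 18 (mod 23), x ≡ 49 (mod 53) ⇒ x ≡ 685 (mod 1219).

685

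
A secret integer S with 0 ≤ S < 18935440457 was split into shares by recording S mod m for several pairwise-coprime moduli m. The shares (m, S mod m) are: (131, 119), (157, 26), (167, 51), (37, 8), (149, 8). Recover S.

From S ≡ 119 (mod 131) write S = 119 + 131t. Substituting into S ≡ 26 (mod 157) gives 131t ≡ 64 (mod 157), and since 131⁻¹ ≡ 6 (mod 157), t ≡ 70. Hence S ≡ 119 + 131·70 = 9289 (mod 20567).
From S ≡ 9289 (mod 20567) write S = 9289 + 20567t. Substituting into S ≡ 51 (mod 167) gives 20567t ≡ 114 (mod 167), and since 26⁻¹ ≡ 45 (mod 167), t ≡ 120. Hence S ≡ 9289 + 20567·120 = 2477329 (mod 3434689).
From S ≡ 2477329 (mod 3434689) write S = 2477329 + 3434689t. Substituting into S ≡ 8 (mod 37) gives 3434689t ≡ 14 (mod 37), and since 16⁻¹ ≡ 7 (mod 37), t ≡ 24. Hence S ≡ 2477329 + 3434689·24 = 84909865 (mod 127083493).
From S ≡ 84909865 (mod 127083493) write S = 84909865 + 127083493t. Substituting into S ≡ 8 (mod 149) gives 127083493t ≡ 28 (mod 149), and since 52⁻¹ ≡ 43 (mod 149), t ≡ 12. Hence S ≡ 84909865 + 127083493·12 = 1609911781 (mod 18935440457).

1609911781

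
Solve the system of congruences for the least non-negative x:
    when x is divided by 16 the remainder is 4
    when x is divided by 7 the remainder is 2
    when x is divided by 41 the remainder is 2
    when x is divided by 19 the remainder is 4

82084

The moduli are pairwise coprime; N = 16·7·41·19 = 87248.
N/16 = 5453; 5453 ≡ 13 (mod 16); 13·5 ≡ 1, so inverse 5.
N/7 = 12464; 12464 ≡ 4 (mod 7); 4·2 ≡ 1, so inverse 2.
N/41 = 2128; 2128 ≡ 37 (mod 41); 37·10 ≡ 1, so inverse 10.
N/19 = 4592; 4592 ≡ 13 (mod 19); 13·3 ≡ 1, so inverse 3.
x ≡ 4·5453·5 + 2·12464·2 + 2·2128·10 + 4·4592·3 = 256580.
256580 mod 87248 = 82084.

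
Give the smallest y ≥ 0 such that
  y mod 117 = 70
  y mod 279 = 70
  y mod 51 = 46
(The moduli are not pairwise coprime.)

47221

gcd(117, 279) = 9 and 9 | (70 − 70), so the pair is consistent; merging gives y ≡ 70 (mod 3627), where 3627 = lcm(117, 279).
gcd(3627, 51) = 3 and 3 | (46 − 70), so the pair is consistent; merging gives y ≡ 47221 (mod 61659), where 61659 = lcm(3627, 51).
The solution is unique modulo lcm(117, 279, 51) = 61659.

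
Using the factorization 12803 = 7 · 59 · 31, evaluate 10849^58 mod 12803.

Mod 7: 10849 ≡ 6; by Fermat, exponent reduces to 58 mod 6 = 4; 6^4 ≡ 1 (mod 7).
Mod 59: 10849 ≡ 52; since 58 | 58, by Fermat 52^58 ≡ 1 (mod 59).
Mod 31: 10849 ≡ 30; by Fermat, exponent reduces to 58 mod 30 = 28; 30^28 ≡ 1 (mod 31).
Combine by CRT: x ≡ 1 (mod 7), x ≡ 1 (mod 59), x ≡ 1 (mod 31) ⇒ x ≡ 1 (mod 12803).

1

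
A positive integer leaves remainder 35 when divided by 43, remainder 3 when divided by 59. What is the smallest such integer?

From N ≡ 35 (mod 43) write N = 35 + 43t. Substituting into N ≡ 3 (mod 59) gives 43t ≡ 27 (mod 59), and since 43⁻¹ ≡ 11 (mod 59), t ≡ 2. Hence N ≡ 35 + 43·2 = 121 (mod 2537).

121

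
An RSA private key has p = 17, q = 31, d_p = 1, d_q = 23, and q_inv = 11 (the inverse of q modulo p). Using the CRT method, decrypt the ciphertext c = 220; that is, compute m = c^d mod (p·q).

135

m₁ = c^(d_p) mod p: c ≡ 16 (mod 17), and 16^1 mod 17 = 16.
m₂ = c^(d_q) mod q: c ≡ 3 (mod 31), and 3^23 mod 31 = 11.
h = q_inv·(m₁ − m₂) mod p = 11·(16 − 11) mod 17 = 4.
m = m₂ + h·q = 11 + 4·31 = 135.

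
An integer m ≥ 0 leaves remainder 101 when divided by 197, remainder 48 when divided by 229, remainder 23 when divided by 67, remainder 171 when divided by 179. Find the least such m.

12021632

The moduli are pairwise coprime; N = 197·229·67·179 = 541040209.
N/197 = 2746397; 2746397 ≡ 20 (mod 197); 20·69 ≡ 1, so inverse 69.
N/229 = 2362621; 2362621 ≡ 28 (mod 229); 28·90 ≡ 1, so inverse 90.
N/67 = 8075227; 8075227 ≡ 52 (mod 67); 52·58 ≡ 1, so inverse 58.
N/179 = 3022571; 3022571 ≡ 156 (mod 179); 156·70 ≡ 1, so inverse 70.
m ≡ 101·2746397·69 + 48·2362621·90 + 23·8075227·58 + 171·3022571·70 = 76298691101.
76298691101 mod 541040209 = 12021632.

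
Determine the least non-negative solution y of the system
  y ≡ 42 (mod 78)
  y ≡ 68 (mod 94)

gcd(78, 94) = 2 and 2 | (68 − 42), so the pair is consistent; merging gives y ≡ 1290 (mod 3666), where 3666 = lcm(78, 94).
The solution is unique modulo lcm(78, 94) = 3666.

1290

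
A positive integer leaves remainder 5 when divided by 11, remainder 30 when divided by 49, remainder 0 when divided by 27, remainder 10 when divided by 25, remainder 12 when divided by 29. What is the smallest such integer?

10362060

From N ≡ 5 (mod 11) write N = 5 + 11t. Substituting into N ≡ 30 (mod 49) gives 11t ≡ 25 (mod 49), and since 11⁻¹ ≡ 9 (mod 49), t ≡ 29. Hence N ≡ 5 + 11·29 = 324 (mod 539).
From N ≡ 324 (mod 539) write N = 324 + 539t. Substituting into N ≡ 0 (mod 27) gives 539t ≡ 0 (mod 27), and since 26⁻¹ ≡ 26 (mod 27), t ≡ 0. Hence N ≡ 324 + 539·0 = 324 (mod 14553).
From N ≡ 324 (mod 14553) write N = 324 + 14553t. Substituting into N ≡ 10 (mod 25) gives 14553t ≡ 11 (mod 25), and since 3⁻¹ ≡ 17 (mod 25), t ≡ 12. Hence N ≡ 324 + 14553·12 = 174960 (mod 363825).
From N ≡ 174960 (mod 363825) write N = 174960 + 363825t. Substituting into N ≡ 12 (mod 29) gives 363825t ≡ 9 (mod 29), and since 20⁻¹ ≡ 16 (mod 29), t ≡ 28. Hence N ≡ 174960 + 363825·28 = 10362060 (mod 10550925).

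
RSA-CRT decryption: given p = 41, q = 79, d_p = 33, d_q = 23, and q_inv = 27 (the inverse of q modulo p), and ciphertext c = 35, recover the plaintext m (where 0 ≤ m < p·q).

m₁ = c^(d_p) mod p: c ≡ 35 (mod 41), and 35^33 mod 41 = 24.
m₂ = c^(d_q) mod q: c ≡ 35 (mod 79), and 35^23 mod 79 = 60.
h = q_inv·(m₁ − m₂) mod p = 27·(24 − 60) mod 41 = 12.
m = m₂ + h·q = 60 + 12·79 = 1008.

1008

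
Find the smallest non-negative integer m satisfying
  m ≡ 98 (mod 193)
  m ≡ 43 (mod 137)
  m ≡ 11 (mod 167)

The moduli are pairwise coprime; N = 193·137·167 = 4415647.
N/193 = 22879; 22879 ≡ 105 (mod 193); 105·125 ≡ 1, so inverse 125.
N/137 = 32231; 32231 ≡ 36 (mod 137); 36·118 ≡ 1, so inverse 118.
N/167 = 26441; 26441 ≡ 55 (mod 167); 55·82 ≡ 1, so inverse 82.
m ≡ 98·22879·125 + 43·32231·118 + 11·26441·82 = 467657626.
467657626 mod 4415647 = 4014691.

4014691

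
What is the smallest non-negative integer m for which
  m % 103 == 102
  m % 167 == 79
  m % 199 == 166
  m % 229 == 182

From m ≡ 102 (mod 103) write m = 102 + 103t. Substituting into m ≡ 79 (mod 167) gives 103t ≡ 144 (mod 167), and since 103⁻¹ ≡ 60 (mod 167), t ≡ 123. Hence m ≡ 102 + 103·123 = 12771 (mod 17201).
From m ≡ 12771 (mod 17201) write m = 12771 + 17201t. Substituting into m ≡ 166 (mod 199) gives 17201t ≡ 131 (mod 199), and since 87⁻¹ ≡ 183 (mod 199), t ≡ 93. Hence m ≡ 12771 + 17201·93 = 1612464 (mod 3422999).
From m ≡ 1612464 (mod 3422999) write m = 1612464 + 3422999t. Substituting into m ≡ 182 (mod 229) gives 3422999t ≡ 107 (mod 229), and since 136⁻¹ ≡ 32 (mod 229), t ≡ 218. Hence m ≡ 1612464 + 3422999·218 = 747826246 (mod 783866771).

747826246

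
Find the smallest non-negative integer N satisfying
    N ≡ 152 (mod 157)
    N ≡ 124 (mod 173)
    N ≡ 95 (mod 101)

1555394

The moduli are pairwise coprime; M = 157·173·101 = 2743261.
M/157 = 17473; 17473 ≡ 46 (mod 157); 46·99 ≡ 1, so inverse 99.
M/173 = 15857; 15857 ≡ 114 (mod 173); 114·129 ≡ 1, so inverse 129.
M/101 = 27161; 27161 ≡ 93 (mod 101); 93·63 ≡ 1, so inverse 63.
N ≡ 152·17473·99 + 124·15857·129 + 95·27161·63 = 679140861.
679140861 mod 2743261 = 1555394.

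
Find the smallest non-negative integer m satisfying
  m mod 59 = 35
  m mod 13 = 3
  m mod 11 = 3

861

From m ≡ 35 (mod 59) write m = 35 + 59t. Substituting into m ≡ 3 (mod 13) gives 59t ≡ 7 (mod 13), and since 7⁻¹ ≡ 2 (mod 13), t ≡ 1. Hence m ≡ 35 + 59·1 = 94 (mod 767).
From m ≡ 94 (mod 767) write m = 94 + 767t. Substituting into m ≡ 3 (mod 11) gives 767t ≡ 8 (mod 11), and since 8⁻¹ ≡ 7 (mod 11), t ≡ 1. Hence m ≡ 94 + 767·1 = 861 (mod 8437).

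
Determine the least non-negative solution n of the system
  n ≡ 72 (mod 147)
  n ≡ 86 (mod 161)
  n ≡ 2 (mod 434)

77688

gcd(147, 161) = 7 and 7 | (86 − 72), so the pair is consistent; merging gives n ≡ 3306 (mod 3381), where 3381 = lcm(147, 161).
gcd(3381, 434) = 7 and 7 | (2 − 3306), so the pair is consistent; merging gives n ≡ 77688 (mod 209622), where 209622 = lcm(3381, 434).
The solution is unique modulo lcm(147, 161, 434) = 209622.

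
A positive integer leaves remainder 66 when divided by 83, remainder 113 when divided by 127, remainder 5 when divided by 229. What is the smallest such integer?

120001

The moduli are pairwise coprime; N = 83·127·229 = 2413889.
N/83 = 29083; 29083 ≡ 33 (mod 83); 33·78 ≡ 1, so inverse 78.
N/127 = 19007; 19007 ≡ 84 (mod 127); 84·62 ≡ 1, so inverse 62.
N/229 = 10541; 10541 ≡ 7 (mod 229); 7·131 ≡ 1, so inverse 131.
t ≡ 66·29083·78 + 113·19007·62 + 5·10541·131 = 289786681.
289786681 mod 2413889 = 120001.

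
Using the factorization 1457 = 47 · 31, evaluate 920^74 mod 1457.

183

Mod 47: 920 ≡ 27; by Fermat, exponent reduces to 74 mod 46 = 28; 27^28 ≡ 42 (mod 47).
Mod 31: 920 ≡ 21; by Fermat, exponent reduces to 74 mod 30 = 14; 21^14 ≡ 28 (mod 31).
Combine by CRT: x ≡ 42 (mod 47), x ≡ 28 (mod 31) ⇒ x ≡ 183 (mod 1457).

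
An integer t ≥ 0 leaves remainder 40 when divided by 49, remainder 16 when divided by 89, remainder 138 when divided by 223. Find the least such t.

164043

The moduli are pairwise coprime; N = 49·89·223 = 972503.
N/49 = 19847; 19847 ≡ 2 (mod 49); 2·25 ≡ 1, so inverse 25.
N/89 = 10927; 10927 ≡ 69 (mod 89); 69·40 ≡ 1, so inverse 40.
N/223 = 4361; 4361 ≡ 124 (mod 223); 124·9 ≡ 1, so inverse 9.
t ≡ 40·19847·25 + 16·10927·40 + 138·4361·9 = 32256642.
32256642 mod 972503 = 164043.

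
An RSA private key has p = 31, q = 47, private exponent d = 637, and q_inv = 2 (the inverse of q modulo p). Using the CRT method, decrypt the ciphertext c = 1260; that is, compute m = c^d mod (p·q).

762

d_p = d mod (p−1) = 637 mod 30 = 7; d_q = d mod (q−1) = 39.
m₁ = c^(d_p) mod p: c ≡ 20 (mod 31), and 20^7 mod 31 = 18.
m₂ = c^(d_q) mod q: c ≡ 38 (mod 47), and 38^39 mod 47 = 10.
h = q_inv·(m₁ − m₂) mod p = 2·(18 − 10) mod 31 = 16.
m = m₂ + h·q = 10 + 16·47 = 762.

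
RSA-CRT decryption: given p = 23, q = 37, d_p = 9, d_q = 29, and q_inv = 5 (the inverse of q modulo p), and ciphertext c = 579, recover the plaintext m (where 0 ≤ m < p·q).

m₁ = c^(d_p) mod p: c ≡ 4 (mod 23), and 4^9 mod 23 = 13.
m₂ = c^(d_q) mod q: c ≡ 24 (mod 37), and 24^29 mod 37 = 15.
h = q_inv·(m₁ − m₂) mod p = 5·(13 − 15) mod 23 = 13.
m = m₂ + h·q = 15 + 13·37 = 496.

496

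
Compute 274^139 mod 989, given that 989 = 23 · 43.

723

Mod 23: 274 ≡ 21; by Fermat, exponent reduces to 139 mod 22 = 7; 21^7 ≡ 10 (mod 23).
Mod 43: 274 ≡ 16; by Fermat, exponent reduces to 139 mod 42 = 13; 16^13 ≡ 35 (mod 43).
Combine by CRT: x ≡ 10 (mod 23), x ≡ 35 (mod 43) ⇒ x ≡ 723 (mod 989).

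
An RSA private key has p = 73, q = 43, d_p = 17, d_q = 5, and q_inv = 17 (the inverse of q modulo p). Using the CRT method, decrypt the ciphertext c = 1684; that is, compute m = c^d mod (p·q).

166

m₁ = c^(d_p) mod p: c ≡ 5 (mod 73), and 5^17 mod 73 = 20.
m₂ = c^(d_q) mod q: c ≡ 7 (mod 43), and 7^5 mod 43 = 37.
h = q_inv·(m₁ − m₂) mod p = 17·(20 − 37) mod 73 = 3.
m = m₂ + h·q = 37 + 3·43 = 166.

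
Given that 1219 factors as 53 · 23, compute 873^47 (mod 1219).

252

Mod 53: 873 ≡ 25; 25^47 ≡ 40 (mod 53).
Mod 23: 873 ≡ 22; by Fermat, exponent reduces to 47 mod 22 = 3; 22^3 ≡ 22 (mod 23).
Combine by CRT: x ≡ 40 (mod 53), x ≡ 22 (mod 23) ⇒ x ≡ 252 (mod 1219).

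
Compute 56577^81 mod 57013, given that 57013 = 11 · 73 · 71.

Mod 11: 56577 ≡ 4; by Fermat, exponent reduces to 81 mod 10 = 1; 4^1 ≡ 4 (mod 11).
Mod 73: 56577 ≡ 2; by Fermat, exponent reduces to 81 mod 72 = 9; 2^9 ≡ 1 (mod 73).
Mod 71: 56577 ≡ 61; by Fermat, exponent reduces to 81 mod 70 = 11; 61^11 ≡ 55 (mod 71).
Combine by CRT: x ≡ 4 (mod 11), x ≡ 1 (mod 73), x ≡ 55 (mod 71) ⇒ x ≡ 33070 (mod 57013).

33070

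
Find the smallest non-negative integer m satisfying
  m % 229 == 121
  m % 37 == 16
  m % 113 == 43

615215

From m ≡ 121 (mod 229) write m = 121 + 229t. Substituting into m ≡ 16 (mod 37) gives 229t ≡ 6 (mod 37), and since 7⁻¹ ≡ 16 (mod 37), t ≡ 22. Hence m ≡ 121 + 229·22 = 5159 (mod 8473).
From m ≡ 5159 (mod 8473) write m = 5159 + 8473t. Substituting into m ≡ 43 (mod 113) gives 8473t ≡ 82 (mod 113), and since 111⁻¹ ≡ 56 (mod 113), t ≡ 72. Hence m ≡ 5159 + 8473·72 = 615215 (mod 957449).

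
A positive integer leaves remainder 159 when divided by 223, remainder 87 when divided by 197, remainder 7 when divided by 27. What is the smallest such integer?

280024

The moduli are pairwise coprime; N = 223·197·27 = 1186137.
N/223 = 5319; 5319 ≡ 190 (mod 223); 190·27 ≡ 1, so inverse 27.
N/197 = 6021; 6021 ≡ 111 (mod 197); 111·71 ≡ 1, so inverse 71.
N/27 = 43931; 43931 ≡ 2 (mod 27); 2·14 ≡ 1, so inverse 14.
t ≡ 159·5319·27 + 87·6021·71 + 7·43931·14 = 64331422.
64331422 mod 1186137 = 280024.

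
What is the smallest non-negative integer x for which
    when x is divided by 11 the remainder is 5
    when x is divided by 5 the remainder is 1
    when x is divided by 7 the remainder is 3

The moduli are pairwise coprime; N = 11·5·7 = 385.
N/11 = 35; 35 ≡ 2 (mod 11); 2·6 ≡ 1, so inverse 6.
N/5 = 77; 77 ≡ 2 (mod 5); 2·3 ≡ 1, so inverse 3.
N/7 = 55; 55 ≡ 6 (mod 7); 6·6 ≡ 1, so inverse 6.
x ≡ 5·35·6 + 1·77·3 + 3·55·6 = 2271.
2271 mod 385 = 346.

346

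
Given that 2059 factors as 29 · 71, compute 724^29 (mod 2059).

492

Mod 29: 724 ≡ 28; by Fermat, exponent reduces to 29 mod 28 = 1; 28^1 ≡ 28 (mod 29).
Mod 71: 724 ≡ 14; 14^29 ≡ 66 (mod 71).
Combine by CRT: x ≡ 28 (mod 29), x ≡ 66 (mod 71) ⇒ x ≡ 492 (mod 2059).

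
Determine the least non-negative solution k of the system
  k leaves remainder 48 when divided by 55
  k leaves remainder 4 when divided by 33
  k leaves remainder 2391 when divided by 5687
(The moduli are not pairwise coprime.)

Combine the congruences pairwise.
gcd(55, 33) = 11 and 11 | (4 − 48), so the pair is consistent; merging gives k ≡ 103 (mod 165), where 165 = lcm(55, 33).
gcd(165, 5687) = 11 and 11 | (2391 − 103), so the pair is consistent; merging gives k ≡ 64948 (mod 85305), where 85305 = lcm(165, 5687).
The solution is unique modulo lcm(55, 33, 5687) = 85305.

64948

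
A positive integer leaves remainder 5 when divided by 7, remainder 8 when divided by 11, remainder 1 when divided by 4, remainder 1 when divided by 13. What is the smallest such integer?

Combine the congruences pairwise.
From m ≡ 5 (mod 7) write m = 5 + 7t. Substituting into m ≡ 8 (mod 11) gives 7t ≡ 3 (mod 11), and since 7⁻¹ ≡ 8 (mod 11), t ≡ 2. Hence m ≡ 5 + 7·2 = 19 (mod 77).
From m ≡ 19 (mod 77) write m = 19 + 77t. Substituting into m ≡ 1 (mod 4) gives 77t ≡ 2 (mod 4), and since 1⁻¹ ≡ 1 (mod 4), t ≡ 2. Hence m ≡ 19 + 77·2 = 173 (mod 308).
From m ≡ 173 (mod 308) write m = 173 + 308t. Substituting into m ≡ 1 (mod 13) gives 308t ≡ 10 (mod 13), and since 9⁻¹ ≡ 3 (mod 13), t ≡ 4. Hence m ≡ 173 + 308·4 = 1405 (mod 4004).

1405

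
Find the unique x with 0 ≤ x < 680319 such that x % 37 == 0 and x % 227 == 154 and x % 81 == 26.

The moduli are pairwise coprime; N = 37·227·81 = 680319.
N/37 = 18387; 18387 ≡ 35 (mod 37); 35·18 ≡ 1, so inverse 18.
N/227 = 2997; 2997 ≡ 46 (mod 227); 46·153 ≡ 1, so inverse 153.
N/81 = 8399; 8399 ≡ 56 (mod 81); 56·68 ≡ 1, so inverse 68.
x ≡ 0·18387·18 + 154·2997·153 + 26·8399·68 = 85464746.
85464746 mod 680319 = 424871.

424871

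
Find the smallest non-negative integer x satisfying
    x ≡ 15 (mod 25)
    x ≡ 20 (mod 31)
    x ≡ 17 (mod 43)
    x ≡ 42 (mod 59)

The moduli are pairwise coprime; N = 25·31·43·59 = 1966175.
N/25 = 78647; 78647 ≡ 22 (mod 25); 22·8 ≡ 1, so inverse 8.
N/31 = 63425; 63425 ≡ 30 (mod 31); 30·30 ≡ 1, so inverse 30.
N/43 = 45725; 45725 ≡ 16 (mod 43); 16·35 ≡ 1, so inverse 35.
N/59 = 33325; 33325 ≡ 49 (mod 59); 49·53 ≡ 1, so inverse 53.
x ≡ 15·78647·8 + 20·63425·30 + 17·45725·35 + 42·33325·53 = 148880465.
148880465 mod 1966175 = 1417340.

1417340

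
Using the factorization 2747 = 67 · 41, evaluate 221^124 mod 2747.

Mod 67: 221 ≡ 20; by Fermat, exponent reduces to 124 mod 66 = 58; 20^58 ≡ 21 (mod 67).
Mod 41: 221 ≡ 16; by Fermat, exponent reduces to 124 mod 40 = 4; 16^4 ≡ 18 (mod 41).
Combine by CRT: x ≡ 21 (mod 67), x ≡ 18 (mod 41) ⇒ x ≡ 2232 (mod 2747).

2232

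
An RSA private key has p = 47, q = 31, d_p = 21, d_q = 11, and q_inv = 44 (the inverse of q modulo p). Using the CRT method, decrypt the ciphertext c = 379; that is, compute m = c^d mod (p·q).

1384

m₁ = c^(d_p) mod p: c ≡ 3 (mod 47), and 3^21 mod 47 = 21.
m₂ = c^(d_q) mod q: c ≡ 7 (mod 31), and 7^11 mod 31 = 20.
h = q_inv·(m₁ − m₂) mod p = 44·(21 − 20) mod 47 = 44.
m = m₂ + h·q = 20 + 44·31 = 1384.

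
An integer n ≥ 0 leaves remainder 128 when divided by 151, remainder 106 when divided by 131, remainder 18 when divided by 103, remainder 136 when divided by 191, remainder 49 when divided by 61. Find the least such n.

4370455642

The moduli are pairwise coprime; M = 151·131·103·191·61 = 23738248393.
M/151 = 157206943; 157206943 ≡ 88 (mod 151); 88·139 ≡ 1, so inverse 139.
M/131 = 181208003; 181208003 ≡ 26 (mod 131); 26·126 ≡ 1, so inverse 126.
M/103 = 230468431; 230468431 ≡ 60 (mod 103); 60·91 ≡ 1, so inverse 91.
M/191 = 124284023; 124284023 ≡ 132 (mod 191); 132·123 ≡ 1, so inverse 123.
M/61 = 389151613; 389151613 ≡ 39 (mod 61); 39·36 ≡ 1, so inverse 36.
n ≡ 128·157206943·139 + 106·181208003·126 + 18·230468431·91 + 136·124284023·123 + 49·389151613·36 = 8360233889978.
8360233889978 mod 23738248393 = 4370455642.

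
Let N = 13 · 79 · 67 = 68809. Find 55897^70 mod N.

30826

Mod 13: 55897 ≡ 10; by Fermat, exponent reduces to 70 mod 12 = 10; 10^10 ≡ 3 (mod 13).
Mod 79: 55897 ≡ 44; 44^70 ≡ 16 (mod 79).
Mod 67: 55897 ≡ 19; by Fermat, exponent reduces to 70 mod 66 = 4; 19^4 ≡ 6 (mod 67).
Combine by CRT: x ≡ 3 (mod 13), x ≡ 16 (mod 79), x ≡ 6 (mod 67) ⇒ x ≡ 30826 (mod 68809).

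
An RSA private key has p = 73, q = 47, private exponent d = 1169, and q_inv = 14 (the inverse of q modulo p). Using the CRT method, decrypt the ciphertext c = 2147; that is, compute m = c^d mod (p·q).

d_p = d mod (p−1) = 1169 mod 72 = 17; d_q = d mod (q−1) = 19.
m₁ = c^(d_p) mod p: c ≡ 30 (mod 73), and 30^17 mod 73 = 21.
m₂ = c^(d_q) mod q: c ≡ 32 (mod 47), and 32^19 mod 47 = 8.
h = q_inv·(m₁ − m₂) mod p = 14·(21 − 8) mod 73 = 36.
m = m₂ + h·q = 8 + 36·47 = 1700.

1700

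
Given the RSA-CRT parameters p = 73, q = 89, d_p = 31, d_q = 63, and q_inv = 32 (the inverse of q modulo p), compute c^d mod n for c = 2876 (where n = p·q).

m₁ = c^(d_p) mod p: c ≡ 29 (mod 73), and 29^31 mod 73 = 59.
m₂ = c^(d_q) mod q: c ≡ 28 (mod 89), and 28^63 mod 89 = 70.
h = q_inv·(m₁ − m₂) mod p = 32·(59 − 70) mod 73 = 13.
m = m₂ + h·q = 70 + 13·89 = 1227.

1227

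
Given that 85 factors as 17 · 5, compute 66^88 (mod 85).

Mod 17: 66 ≡ 15; by Fermat, exponent reduces to 88 mod 16 = 8; 15^8 ≡ 1 (mod 17).
Mod 5: 66 ≡ 1; since 4 | 88, by Fermat 1^88 ≡ 1 (mod 5).
Combine by CRT: x ≡ 1 (mod 17), x ≡ 1 (mod 5) ⇒ x ≡ 1 (mod 85).

1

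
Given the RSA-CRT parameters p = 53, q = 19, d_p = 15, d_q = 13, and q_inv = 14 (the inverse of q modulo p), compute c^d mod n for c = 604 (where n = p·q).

656

m₁ = c^(d_p) mod p: c ≡ 21 (mod 53), and 21^15 mod 53 = 20.
m₂ = c^(d_q) mod q: c ≡ 15 (mod 19), and 15^13 mod 19 = 10.
h = q_inv·(m₁ − m₂) mod p = 14·(20 − 10) mod 53 = 34.
m = m₂ + h·q = 10 + 34·19 = 656.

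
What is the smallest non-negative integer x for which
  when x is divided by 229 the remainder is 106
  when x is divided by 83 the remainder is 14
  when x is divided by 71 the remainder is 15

548561

The moduli are pairwise coprime; N = 229·83·71 = 1349497.
N/229 = 5893; 5893 ≡ 168 (mod 229); 168·15 ≡ 1, so inverse 15.
N/83 = 16259; 16259 ≡ 74 (mod 83); 74·46 ≡ 1, so inverse 46.
N/71 = 19007; 19007 ≡ 50 (mod 71); 50·27 ≡ 1, so inverse 27.
x ≡ 106·5893·15 + 14·16259·46 + 15·19007·27 = 27538501.
27538501 mod 1349497 = 548561.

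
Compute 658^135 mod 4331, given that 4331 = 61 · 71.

243

Mod 61: 658 ≡ 48; by Fermat, exponent reduces to 135 mod 60 = 15; 48^15 ≡ 60 (mod 61).
Mod 71: 658 ≡ 19; by Fermat, exponent reduces to 135 mod 70 = 65; 19^65 ≡ 30 (mod 71).
Combine by CRT: x ≡ 60 (mod 61), x ≡ 30 (mod 71) ⇒ x ≡ 243 (mod 4331).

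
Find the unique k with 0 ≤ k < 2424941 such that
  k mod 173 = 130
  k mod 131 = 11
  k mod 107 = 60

162058

The moduli are pairwise coprime; N = 173·131·107 = 2424941.
N/173 = 14017; 14017 ≡ 4 (mod 173); 4·130 ≡ 1, so inverse 130.
N/131 = 18511; 18511 ≡ 40 (mod 131); 40·95 ≡ 1, so inverse 95.
N/107 = 22663; 22663 ≡ 86 (mod 107); 86·56 ≡ 1, so inverse 56.
k ≡ 130·14017·130 + 11·18511·95 + 60·22663·56 = 332378975.
332378975 mod 2424941 = 162058.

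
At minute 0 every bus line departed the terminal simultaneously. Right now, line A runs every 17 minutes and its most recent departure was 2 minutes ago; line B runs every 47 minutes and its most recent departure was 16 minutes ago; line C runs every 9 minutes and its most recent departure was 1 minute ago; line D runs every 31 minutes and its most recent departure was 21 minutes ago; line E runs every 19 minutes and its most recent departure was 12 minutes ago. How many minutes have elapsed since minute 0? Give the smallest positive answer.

2385595

From t ≡ 2 (mod 17) write t = 2 + 17s. Substituting into t ≡ 16 (mod 47) gives 17s ≡ 14 (mod 47), and since 17⁻¹ ≡ 36 (mod 47), s ≡ 34. Hence t ≡ 2 + 17·34 = 580 (mod 799).
From t ≡ 580 (mod 799) write t = 580 + 799s. Substituting into t ≡ 1 (mod 9) gives 799s ≡ 6 (mod 9), and since 7⁻¹ ≡ 4 (mod 9), s ≡ 6. Hence t ≡ 580 + 799·6 = 5374 (mod 7191).
From t ≡ 5374 (mod 7191) write t = 5374 + 7191s. Substituting into t ≡ 21 (mod 31) gives 7191s ≡ 10 (mod 31), and since 30⁻¹ ≡ 30 (mod 31), s ≡ 21. Hence t ≡ 5374 + 7191·21 = 156385 (mod 222921).
From t ≡ 156385 (mod 222921) write t = 156385 + 222921s. Substituting into t ≡ 12 (mod 19) gives 222921s ≡ 16 (mod 19), and since 13⁻¹ ≡ 3 (mod 19), s ≡ 10. Hence t ≡ 156385 + 222921·10 = 2385595 (mod 4235499).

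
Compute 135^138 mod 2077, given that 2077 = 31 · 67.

Mod 31: 135 ≡ 11; by Fermat, exponent reduces to 138 mod 30 = 18; 11^18 ≡ 2 (mod 31).
Mod 67: 135 ≡ 1; by Fermat, exponent reduces to 138 mod 66 = 6; 1^6 ≡ 1 (mod 67).
Combine by CRT: x ≡ 2 (mod 31), x ≡ 1 (mod 67) ⇒ x ≡ 1676 (mod 2077).

1676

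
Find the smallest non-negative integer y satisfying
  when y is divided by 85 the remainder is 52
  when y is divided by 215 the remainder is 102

3112

Combine the congruences pairwise.
gcd(85, 215) = 5 and 5 | (102 − 52), so the pair is consistent; merging gives y ≡ 3112 (mod 3655), where 3655 = lcm(85, 215).
The solution is unique modulo lcm(85, 215) = 3655.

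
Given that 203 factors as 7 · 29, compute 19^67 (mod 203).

Mod 7: 19 ≡ 5; by Fermat, exponent reduces to 67 mod 6 = 1; 5^1 ≡ 5 (mod 7).
Mod 29: 19 ≡ 19; by Fermat, exponent reduces to 67 mod 28 = 11; 19^11 ≡ 27 (mod 29).
Combine by CRT: x ≡ 5 (mod 7), x ≡ 27 (mod 29) ⇒ x ≡ 201 (mod 203).

201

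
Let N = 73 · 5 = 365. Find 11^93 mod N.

271

Mod 73: 11 ≡ 11; by Fermat, exponent reduces to 93 mod 72 = 21; 11^21 ≡ 52 (mod 73).
Mod 5: 11 ≡ 1; by Fermat, exponent reduces to 93 mod 4 = 1; 1^1 ≡ 1 (mod 5).
Combine by CRT: x ≡ 52 (mod 73), x ≡ 1 (mod 5) ⇒ x ≡ 271 (mod 365).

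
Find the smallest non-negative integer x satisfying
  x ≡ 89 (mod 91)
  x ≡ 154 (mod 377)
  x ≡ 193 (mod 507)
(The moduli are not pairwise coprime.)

gcd(91, 377) = 13 and 13 | (154 − 89), so the pair is consistent; merging gives x ≡ 908 (mod 2639), where 2639 = lcm(91, 377).
gcd(2639, 507) = 13 and 13 | (193 − 908), so the pair is consistent; merging gives x ≡ 98551 (mod 102921), where 102921 = lcm(2639, 507).
The solution is unique modulo lcm(91, 377, 507) = 102921.

98551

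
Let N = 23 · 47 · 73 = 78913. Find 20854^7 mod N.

Mod 23: 20854 ≡ 16; 16^7 ≡ 18 (mod 23).
Mod 47: 20854 ≡ 33; 33^7 ≡ 23 (mod 47).
Mod 73: 20854 ≡ 49; 49^7 ≡ 24 (mod 73).
Combine by CRT: x ≡ 18 (mod 23), x ≡ 23 (mod 47), x ≡ 24 (mod 73) ⇒ x ≡ 4112 (mod 78913).

4112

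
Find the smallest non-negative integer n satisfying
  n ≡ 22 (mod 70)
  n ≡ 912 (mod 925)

Combine the congruences pairwise.
gcd(70, 925) = 5 and 5 | (912 − 22), so the pair is consistent; merging gives n ≡ 6462 (mod 12950), where 12950 = lcm(70, 925).
The solution is unique modulo lcm(70, 925) = 12950.

6462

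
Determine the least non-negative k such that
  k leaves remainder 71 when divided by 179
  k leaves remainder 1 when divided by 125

8126

From k ≡ 71 (mod 179) write k = 71 + 179t. Substituting into k ≡ 1 (mod 125) gives 179t ≡ 55 (mod 125), and since 54⁻¹ ≡ 44 (mod 125), t ≡ 45. Hence k ≡ 71 + 179·45 = 8126 (mod 22375).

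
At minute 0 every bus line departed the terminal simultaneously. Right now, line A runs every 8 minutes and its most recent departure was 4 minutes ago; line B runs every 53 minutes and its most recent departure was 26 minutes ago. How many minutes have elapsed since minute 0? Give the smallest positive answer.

132

Combine the congruences pairwise.
From t ≡ 4 (mod 8) write t = 4 + 8s. Substituting into t ≡ 26 (mod 53) gives 8s ≡ 22 (mod 53), and since 8⁻¹ ≡ 20 (mod 53), s ≡ 16. Hence t ≡ 4 + 8·16 = 132 (mod 424).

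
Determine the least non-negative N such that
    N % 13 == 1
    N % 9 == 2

92

Combine the congruences pairwise.
From N ≡ 1 (mod 13) write N = 1 + 13t. Substituting into N ≡ 2 (mod 9) gives 13t ≡ 1 (mod 9), and since 4⁻¹ ≡ 7 (mod 9), t ≡ 7. Hence N ≡ 1 + 13·7 = 92 (mod 117).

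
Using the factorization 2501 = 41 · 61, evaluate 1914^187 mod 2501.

1379

Mod 41: 1914 ≡ 28; by Fermat, exponent reduces to 187 mod 40 = 27; 28^27 ≡ 26 (mod 41).
Mod 61: 1914 ≡ 23; by Fermat, exponent reduces to 187 mod 60 = 7; 23^7 ≡ 37 (mod 61).
Combine by CRT: x ≡ 26 (mod 41), x ≡ 37 (mod 61) ⇒ x ≡ 1379 (mod 2501).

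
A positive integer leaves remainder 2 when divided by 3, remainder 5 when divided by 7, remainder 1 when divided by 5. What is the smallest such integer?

Combine the congruences pairwise.
From k ≡ 2 (mod 3) write k = 2 + 3t. Substituting into k ≡ 5 (mod 7) gives 3t ≡ 3 (mod 7), and since 3⁻¹ ≡ 5 (mod 7), t ≡ 1. Hence k ≡ 2 + 3·1 = 5 (mod 21).
From k ≡ 5 (mod 21) write k = 5 + 21t. Substituting into k ≡ 1 (mod 5) gives 21t ≡ 1 (mod 5), and since 1⁻¹ ≡ 1 (mod 5), t ≡ 1. Hence k ≡ 5 + 21·1 = 26 (mod 105).

26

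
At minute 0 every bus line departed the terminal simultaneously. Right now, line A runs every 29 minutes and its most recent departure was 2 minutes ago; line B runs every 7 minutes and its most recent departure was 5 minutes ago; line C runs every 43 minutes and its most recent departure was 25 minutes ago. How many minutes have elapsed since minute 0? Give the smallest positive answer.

The moduli are pairwise coprime; N = 29·7·43 = 8729.
N/29 = 301; 301 ≡ 11 (mod 29); 11·8 ≡ 1, so inverse 8.
N/7 = 1247; 1247 ≡ 1 (mod 7), inverse 1.
N/43 = 203; 203 ≡ 31 (mod 43); 31·25 ≡ 1, so inverse 25.
t ≡ 2·301·8 + 5·1247·1 + 25·203·25 = 137926.
137926 mod 8729 = 6991.

6991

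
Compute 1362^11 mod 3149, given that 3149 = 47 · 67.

Mod 47: 1362 ≡ 46; 46^11 ≡ 46 (mod 47).
Mod 67: 1362 ≡ 22; 22^11 ≡ 1 (mod 67).
Combine by CRT: x ≡ 46 (mod 47), x ≡ 1 (mod 67) ⇒ x ≡ 939 (mod 3149).

939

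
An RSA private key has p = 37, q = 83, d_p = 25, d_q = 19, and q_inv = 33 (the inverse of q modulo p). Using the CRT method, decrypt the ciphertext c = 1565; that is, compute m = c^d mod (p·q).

m₁ = c^(d_p) mod p: c ≡ 11 (mod 37), and 11^25 mod 37 = 11.
m₂ = c^(d_q) mod q: c ≡ 71 (mod 83), and 71^19 mod 83 = 54.
h = q_inv·(m₁ − m₂) mod p = 33·(11 − 54) mod 37 = 24.
m = m₂ + h·q = 54 + 24·83 = 2046.

2046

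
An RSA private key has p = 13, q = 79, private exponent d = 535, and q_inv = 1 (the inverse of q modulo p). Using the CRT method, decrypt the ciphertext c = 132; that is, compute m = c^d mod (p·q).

661

d_p = d mod (p−1) = 535 mod 12 = 7; d_q = d mod (q−1) = 67.
m₁ = c^(d_p) mod p: c ≡ 2 (mod 13), and 2^7 mod 13 = 11.
m₂ = c^(d_q) mod q: c ≡ 53 (mod 79), and 53^67 mod 79 = 29.
h = q_inv·(m₁ − m₂) mod p = 1·(11 − 29) mod 13 = 8.
m = m₂ + h·q = 29 + 8·79 = 661.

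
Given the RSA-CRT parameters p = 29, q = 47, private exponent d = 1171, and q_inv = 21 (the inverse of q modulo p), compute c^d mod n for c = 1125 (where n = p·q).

d_p = d mod (p−1) = 1171 mod 28 = 23; d_q = d mod (q−1) = 21.
m₁ = c^(d_p) mod p: c ≡ 23 (mod 29), and 23^23 mod 29 = 7.
m₂ = c^(d_q) mod q: c ≡ 44 (mod 47), and 44^21 mod 47 = 26.
h = q_inv·(m₁ − m₂) mod p = 21·(7 − 26) mod 29 = 7.
m = m₂ + h·q = 26 + 7·47 = 355.

355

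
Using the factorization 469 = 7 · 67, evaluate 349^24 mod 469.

Mod 7: 349 ≡ 6; since 6 | 24, by Fermat 6^24 ≡ 1 (mod 7).
Mod 67: 349 ≡ 14; 14^24 ≡ 62 (mod 67).
Combine by CRT: x ≡ 1 (mod 7), x ≡ 62 (mod 67) ⇒ x ≡ 330 (mod 469).

330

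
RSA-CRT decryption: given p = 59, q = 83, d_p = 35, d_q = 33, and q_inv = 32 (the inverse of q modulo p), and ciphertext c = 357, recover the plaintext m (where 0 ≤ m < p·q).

4505

m₁ = c^(d_p) mod p: c ≡ 3 (mod 59), and 3^35 mod 59 = 21.
m₂ = c^(d_q) mod q: c ≡ 25 (mod 83), and 25^33 mod 83 = 23.
h = q_inv·(m₁ − m₂) mod p = 32·(21 − 23) mod 59 = 54.
m = m₂ + h·q = 23 + 54·83 = 4505.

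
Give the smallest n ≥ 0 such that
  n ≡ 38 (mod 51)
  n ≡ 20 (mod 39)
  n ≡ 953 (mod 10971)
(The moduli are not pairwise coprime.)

Combine the congruences pairwise.
gcd(51, 39) = 3 and 3 | (20 − 38), so the pair is consistent; merging gives n ≡ 293 (mod 663), where 663 = lcm(51, 39).
gcd(663, 10971) = 3 and 3 | (953 − 293), so the pair is consistent; merging gives n ≡ 1964762 (mod 2424591), where 2424591 = lcm(663, 10971).
The solution is unique modulo lcm(51, 39, 10971) = 2424591.

1964762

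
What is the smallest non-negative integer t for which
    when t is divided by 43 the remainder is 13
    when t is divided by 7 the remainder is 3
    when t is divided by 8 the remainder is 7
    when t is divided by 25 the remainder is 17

54967

The moduli are pairwise coprime; N = 43·7·8·25 = 60200.
N/43 = 1400; 1400 ≡ 24 (mod 43); 24·9 ≡ 1, so inverse 9.
N/7 = 8600; 8600 ≡ 4 (mod 7); 4·2 ≡ 1, so inverse 2.
N/8 = 7525; 7525 ≡ 5 (mod 8); 5·5 ≡ 1, so inverse 5.
N/25 = 2408; 2408 ≡ 8 (mod 25); 8·22 ≡ 1, so inverse 22.
t ≡ 13·1400·9 + 3·8600·2 + 7·7525·5 + 17·2408·22 = 1379367.
1379367 mod 60200 = 54967.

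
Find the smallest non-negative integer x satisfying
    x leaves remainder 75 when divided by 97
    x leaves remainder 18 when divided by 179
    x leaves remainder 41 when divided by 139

The moduli are pairwise coprime; N = 97·179·139 = 2413457.
N/97 = 24881; 24881 ≡ 49 (mod 97); 49·2 ≡ 1, so inverse 2.
N/179 = 13483; 13483 ≡ 58 (mod 179); 58·71 ≡ 1, so inverse 71.
N/139 = 17363; 17363 ≡ 127 (mod 139); 127·81 ≡ 1, so inverse 81.
x ≡ 75·24881·2 + 18·13483·71 + 41·17363·81 = 78625947.
78625947 mod 2413457 = 1395323.

1395323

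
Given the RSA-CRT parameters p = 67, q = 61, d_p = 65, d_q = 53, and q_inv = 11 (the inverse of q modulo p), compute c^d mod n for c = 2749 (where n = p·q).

m₁ = c^(d_p) mod p: c ≡ 2 (mod 67), and 2^65 mod 67 = 34.
m₂ = c^(d_q) mod q: c ≡ 4 (mod 61), and 4^53 mod 61 = 39.
h = q_inv·(m₁ − m₂) mod p = 11·(34 − 39) mod 67 = 12.
m = m₂ + h·q = 39 + 12·61 = 771.

771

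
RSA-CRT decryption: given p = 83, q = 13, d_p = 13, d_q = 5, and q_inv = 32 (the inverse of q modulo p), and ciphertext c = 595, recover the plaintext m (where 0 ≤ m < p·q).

m₁ = c^(d_p) mod p: c ≡ 14 (mod 83), and 14^13 mod 83 = 35.
m₂ = c^(d_q) mod q: c ≡ 10 (mod 13), and 10^5 mod 13 = 4.
h = q_inv·(m₁ − m₂) mod p = 32·(35 − 4) mod 83 = 79.
m = m₂ + h·q = 4 + 79·13 = 1031.

1031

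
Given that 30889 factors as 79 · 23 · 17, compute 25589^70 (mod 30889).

4181

Mod 79: 25589 ≡ 72; 72^70 ≡ 73 (mod 79).
Mod 23: 25589 ≡ 13; by Fermat, exponent reduces to 70 mod 22 = 4; 13^4 ≡ 18 (mod 23).
Mod 17: 25589 ≡ 4; by Fermat, exponent reduces to 70 mod 16 = 6; 4^6 ≡ 16 (mod 17).
Combine by CRT: x ≡ 73 (mod 79), x ≡ 18 (mod 23), x ≡ 16 (mod 17) ⇒ x ≡ 4181 (mod 30889).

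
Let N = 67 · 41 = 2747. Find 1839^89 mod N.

842

Mod 67: 1839 ≡ 30; by Fermat, exponent reduces to 89 mod 66 = 23; 30^23 ≡ 38 (mod 67).
Mod 41: 1839 ≡ 35; by Fermat, exponent reduces to 89 mod 40 = 9; 35^9 ≡ 22 (mod 41).
Combine by CRT: x ≡ 38 (mod 67), x ≡ 22 (mod 41) ⇒ x ≡ 842 (mod 2747).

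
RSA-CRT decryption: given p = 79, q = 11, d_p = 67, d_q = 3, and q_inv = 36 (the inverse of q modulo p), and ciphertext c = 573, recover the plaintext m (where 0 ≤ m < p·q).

826

m₁ = c^(d_p) mod p: c ≡ 20 (mod 79), and 20^67 mod 79 = 36.
m₂ = c^(d_q) mod q: c ≡ 1 (mod 11), and 1^3 mod 11 = 1.
h = q_inv·(m₁ − m₂) mod p = 36·(36 − 1) mod 79 = 75.
m = m₂ + h·q = 1 + 75·11 = 826.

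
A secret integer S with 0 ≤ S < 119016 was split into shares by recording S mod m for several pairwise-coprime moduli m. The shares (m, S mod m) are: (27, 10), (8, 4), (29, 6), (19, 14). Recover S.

From S ≡ 10 (mod 27) write S = 10 + 27t. Substituting into S ≡ 4 (mod 8) gives 27t ≡ 2 (mod 8), and since 3⁻¹ ≡ 3 (mod 8), t ≡ 6. Hence S ≡ 10 + 27·6 = 172 (mod 216).
From S ≡ 172 (mod 216) write S = 172 + 216t. Substituting into S ≡ 6 (mod 29) gives 216t ≡ 8 (mod 29), and since 13⁻¹ ≡ 9 (mod 29), t ≡ 14. Hence S ≡ 172 + 216·14 = 3196 (mod 6264).
From S ≡ 3196 (mod 6264) write S = 3196 + 6264t. Substituting into S ≡ 14 (mod 19) gives 6264t ≡ 10 (mod 19), and since 13⁻¹ ≡ 3 (mod 19), t ≡ 11. Hence S ≡ 3196 + 6264·11 = 72100 (mod 119016).

72100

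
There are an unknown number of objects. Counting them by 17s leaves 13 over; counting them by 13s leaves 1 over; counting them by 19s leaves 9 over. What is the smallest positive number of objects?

3277

From N ≡ 13 (mod 17) write N = 13 + 17t. Substituting into N ≡ 1 (mod 13) gives 17t ≡ 1 (mod 13), and since 4⁻¹ ≡ 10 (mod 13), t ≡ 10. Hence N ≡ 13 + 17·10 = 183 (mod 221).
From N ≡ 183 (mod 221) write N = 183 + 221t. Substituting into N ≡ 9 (mod 19) gives 221t ≡ 16 (mod 19), and since 12⁻¹ ≡ 8 (mod 19), t ≡ 14. Hence N ≡ 183 + 221·14 = 3277 (mod 4199).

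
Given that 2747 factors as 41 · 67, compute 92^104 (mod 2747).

Mod 41: 92 ≡ 10; by Fermat, exponent reduces to 104 mod 40 = 24; 10^24 ≡ 37 (mod 41).
Mod 67: 92 ≡ 25; by Fermat, exponent reduces to 104 mod 66 = 38; 25^38 ≡ 40 (mod 67).
Combine by CRT: x ≡ 37 (mod 41), x ≡ 40 (mod 67) ⇒ x ≡ 2251 (mod 2747).

2251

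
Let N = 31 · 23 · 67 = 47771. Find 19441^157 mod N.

40006

Mod 31: 19441 ≡ 4; by Fermat, exponent reduces to 157 mod 30 = 7; 4^7 ≡ 16 (mod 31).
Mod 23: 19441 ≡ 6; by Fermat, exponent reduces to 157 mod 22 = 3; 6^3 ≡ 9 (mod 23).
Mod 67: 19441 ≡ 11; by Fermat, exponent reduces to 157 mod 66 = 25; 11^25 ≡ 7 (mod 67).
Combine by CRT: x ≡ 16 (mod 31), x ≡ 9 (mod 23), x ≡ 7 (mod 67) ⇒ x ≡ 40006 (mod 47771).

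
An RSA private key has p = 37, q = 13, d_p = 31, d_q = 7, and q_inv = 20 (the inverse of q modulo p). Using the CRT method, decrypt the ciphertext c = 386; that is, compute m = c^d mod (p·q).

m₁ = c^(d_p) mod p: c ≡ 16 (mod 37), and 16^31 mod 37 = 9.
m₂ = c^(d_q) mod q: c ≡ 9 (mod 13), and 9^7 mod 13 = 9.
h = q_inv·(m₁ − m₂) mod p = 20·(9 − 9) mod 37 = 0.
m = m₂ + h·q = 9 + 0·13 = 9.

9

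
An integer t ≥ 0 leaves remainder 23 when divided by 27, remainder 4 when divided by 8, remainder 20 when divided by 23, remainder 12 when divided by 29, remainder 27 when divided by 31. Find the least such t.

4365788

Combine the congruences pairwise.
From t ≡ 23 (mod 27) write t = 23 + 27s. Substituting into t ≡ 4 (mod 8) gives 27s ≡ 5 (mod 8), and since 3⁻¹ ≡ 3 (mod 8), s ≡ 7. Hence t ≡ 23 + 27·7 = 212 (mod 216).
From t ≡ 212 (mod 216) write t = 212 + 216s. Substituting into t ≡ 20 (mod 23) gives 216s ≡ 15 (mod 23), and since 9⁻¹ ≡ 18 (mod 23), s ≡ 17. Hence t ≡ 212 + 216·17 = 3884 (mod 4968).
From t ≡ 3884 (mod 4968) write t = 3884 + 4968s. Substituting into t ≡ 12 (mod 29) gives 4968s ≡ 14 (mod 29), and since 9⁻¹ ≡ 13 (mod 29), s ≡ 8. Hence t ≡ 3884 + 4968·8 = 43628 (mod 144072).
From t ≡ 43628 (mod 144072) write t = 43628 + 144072s. Substituting into t ≡ 27 (mod 31) gives 144072s ≡ 16 (mod 31), and since 15⁻¹ ≡ 29 (mod 31), s ≡ 30. Hence t ≡ 43628 + 144072·30 = 4365788 (mod 4466232).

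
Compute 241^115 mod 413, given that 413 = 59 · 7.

248

Mod 59: 241 ≡ 5; by Fermat, exponent reduces to 115 mod 58 = 57; 5^57 ≡ 12 (mod 59).
Mod 7: 241 ≡ 3; by Fermat, exponent reduces to 115 mod 6 = 1; 3^1 ≡ 3 (mod 7).
Combine by CRT: x ≡ 12 (mod 59), x ≡ 3 (mod 7) ⇒ x ≡ 248 (mod 413).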